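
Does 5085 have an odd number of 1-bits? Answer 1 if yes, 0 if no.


0b1001111011101 has 9 ones => parity 1

1


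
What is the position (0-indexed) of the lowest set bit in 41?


0b101001. Lowest set bit at position 0

0


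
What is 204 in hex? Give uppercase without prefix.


204 = CC hex

CC


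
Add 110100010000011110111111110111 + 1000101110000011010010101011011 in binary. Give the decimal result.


110100010000011110111111110111 + 1000101110000011010010101011011 = 1111010000000111001010101010010 = 2047055186

2047055186


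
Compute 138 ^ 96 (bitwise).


0b10001010 ^ 0b1100000 = 0b11101010 = 234

234


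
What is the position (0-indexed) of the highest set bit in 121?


0b1111001. Highest set bit at position 6

6


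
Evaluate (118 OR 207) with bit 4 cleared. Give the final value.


Step 1: 118 | 207 = 255
Step 2: 255 & ~(1 << 4) = 239

239


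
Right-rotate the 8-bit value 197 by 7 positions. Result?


Rotate 0b11000101 right by 7 (8-bit) = 0b10001011 = 139

139


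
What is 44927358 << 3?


0b10101011011000100101111110 << 3 = 0b10101011011000100101111110000 = 359418864

359418864


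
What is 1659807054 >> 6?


0b1100010111011101010010101001110 >> 6 = 0b1100010111011101010010101 = 25934485

25934485


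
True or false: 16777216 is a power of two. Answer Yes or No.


0b1000000000000000000000000. Only one bit set => Yes

Yes


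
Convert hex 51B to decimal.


51B hex = 1307 decimal

1307


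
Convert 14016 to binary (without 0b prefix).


14016 = 11011011000000 in binary

11011011000000


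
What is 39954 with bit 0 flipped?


39954 ^ (1 << 0) = 39954 ^ 1 = 39955

39955


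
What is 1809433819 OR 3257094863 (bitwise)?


0b1101011110110011100010011011011 | 0b11000010001000110101001011001111 = 0b11101011111110111101011011011111 = 3959150303

3959150303


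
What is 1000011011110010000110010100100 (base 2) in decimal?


1000011011110010000110010100100 in decimal = 1132006564

1132006564


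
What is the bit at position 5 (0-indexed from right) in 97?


0b1100001, position 5 = 1

1


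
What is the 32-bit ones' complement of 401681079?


401681079 ^ 4294967295 = 3893286216

3893286216


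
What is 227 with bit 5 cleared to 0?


227 & ~(1 << 5) = 195

195


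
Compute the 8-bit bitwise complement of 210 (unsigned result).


~0b11010010 = 0b101101 = 45 (8-bit unsigned)

45


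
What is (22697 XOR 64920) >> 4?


Step 1: 22697 ^ 64920 = 42289
Step 2: 42289 >> 4 = 2643

2643


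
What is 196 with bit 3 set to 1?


196 | (1 << 3) = 196 | 8 = 204

204


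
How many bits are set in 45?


0b101101 has 4 set bits

4


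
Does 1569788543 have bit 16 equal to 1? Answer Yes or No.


0b1011101100100010001001001111111, bit 16 = 1. Yes

Yes


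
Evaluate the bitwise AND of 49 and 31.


0b110001 & 0b11111 = 0b10001 = 17

17


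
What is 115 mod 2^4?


115 & 15 = 3

3


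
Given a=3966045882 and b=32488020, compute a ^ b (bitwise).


3966045882 ^ 32488020 = 3985290478

3985290478


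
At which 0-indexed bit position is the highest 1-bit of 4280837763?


0b11111111001010000110011010000011. Highest set bit at position 31

31


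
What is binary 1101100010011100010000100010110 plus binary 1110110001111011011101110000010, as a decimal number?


1101100010011100010000100010110 + 1110110001111011011101110000010 = 11100010100010111101110010011000 = 3800816792

3800816792


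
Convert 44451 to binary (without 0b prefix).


44451 = 1010110110100011 in binary

1010110110100011


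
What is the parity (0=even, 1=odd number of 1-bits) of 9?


0b1001 has 2 ones => parity 0

0


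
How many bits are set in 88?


0b1011000 has 3 set bits

3


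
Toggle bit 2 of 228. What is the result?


228 ^ (1 << 2) = 228 ^ 4 = 224

224


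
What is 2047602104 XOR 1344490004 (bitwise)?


0b1111010000010111110110110111000 ^ 0b1010000001000110100101000010100 = 0b101010001010001010011110101100 = 707307436

707307436


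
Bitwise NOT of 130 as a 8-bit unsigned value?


~0b10000010 = 0b1111101 = 125 (8-bit unsigned)

125


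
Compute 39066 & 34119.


0b1001100010011010 & 0b1000010101000111 = 0b1000000000000010 = 32770

32770


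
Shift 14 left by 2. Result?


0b1110 << 2 = 0b111000 = 56

56


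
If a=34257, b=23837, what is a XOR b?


34257 ^ 23837 = 55500

55500


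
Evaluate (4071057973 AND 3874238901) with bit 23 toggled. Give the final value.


Step 1: 4071057973 & 3874238901 = 3802406965
Step 2: 3802406965 ^ (1 << 23) = 3802406965 ^ 8388608 = 3794018357

3794018357


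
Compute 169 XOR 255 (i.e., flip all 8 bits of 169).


169 ^ 255 = 86

86


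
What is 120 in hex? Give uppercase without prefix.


120 = 78 hex

78


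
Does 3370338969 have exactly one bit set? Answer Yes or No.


0b11001000111000110100101010011001. Multiple bits set => No

No


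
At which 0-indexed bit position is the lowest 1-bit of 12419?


0b11000010000011. Lowest set bit at position 0

0


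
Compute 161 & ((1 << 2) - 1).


161 & 3 = 1

1


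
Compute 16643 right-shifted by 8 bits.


0b100000100000011 >> 8 = 0b1000001 = 65

65


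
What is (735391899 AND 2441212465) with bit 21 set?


Step 1: 735391899 & 2441212465 = 25243665
Step 2: 25243665 | (1 << 21) = 25243665 | 2097152 = 27340817

27340817


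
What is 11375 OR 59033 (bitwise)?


0b10110001101111 | 0b1110011010011001 = 0b1110111011111111 = 61183

61183


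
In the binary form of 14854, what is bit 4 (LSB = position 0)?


0b11101000000110, position 4 = 0

0


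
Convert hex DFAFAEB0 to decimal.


DFAFAEB0 hex = 3752832688 decimal

3752832688


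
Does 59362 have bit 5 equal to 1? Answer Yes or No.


0b1110011111100010, bit 5 = 1. Yes

Yes


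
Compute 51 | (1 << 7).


51 | (1 << 7) = 51 | 128 = 179

179


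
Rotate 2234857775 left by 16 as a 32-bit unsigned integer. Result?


Rotate 0b10000101001101010011100100101111 left by 16 (32-bit) = 0b111001001011111000010100110101 = 959415605

959415605


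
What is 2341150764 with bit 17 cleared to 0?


2341150764 & ~(1 << 17) = 2341019692

2341019692


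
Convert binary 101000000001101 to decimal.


101000000001101 in decimal = 20493

20493


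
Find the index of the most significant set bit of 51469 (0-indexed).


0b1100100100001101. Highest set bit at position 15

15


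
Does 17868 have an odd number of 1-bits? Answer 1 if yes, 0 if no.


0b100010111001100 has 7 ones => parity 1

1


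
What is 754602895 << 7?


0b101100111110100101001110001111 << 7 = 0b1011001111101001010011100011110000000 = 96589170560

96589170560


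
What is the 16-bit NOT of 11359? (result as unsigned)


~0b10110001011111 = 0b1101001110100000 = 54176 (16-bit unsigned)

54176


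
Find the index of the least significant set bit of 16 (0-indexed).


0b10000. Lowest set bit at position 4

4


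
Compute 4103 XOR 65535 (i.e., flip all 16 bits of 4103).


4103 ^ 65535 = 61432

61432


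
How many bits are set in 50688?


0b1100011000000000 has 4 set bits

4


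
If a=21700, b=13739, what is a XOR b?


21700 ^ 13739 = 24943

24943


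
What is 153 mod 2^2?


153 & 3 = 1

1


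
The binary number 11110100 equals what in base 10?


11110100 in decimal = 244

244


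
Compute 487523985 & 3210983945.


0b11101000011110000011010010001 & 0b10111111011000111011101000001001 = 0b11101000000110000001000000001 = 486736385

486736385


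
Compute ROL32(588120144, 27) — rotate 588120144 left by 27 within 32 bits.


Rotate 0b100011000011100000000001010000 left by 27 (32-bit) = 0b10000001000110000111000000000010 = 2165862402

2165862402


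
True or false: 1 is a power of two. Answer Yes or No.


0b1. Only one bit set => Yes

Yes


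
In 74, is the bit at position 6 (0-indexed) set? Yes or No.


0b1001010, bit 6 = 1. Yes

Yes


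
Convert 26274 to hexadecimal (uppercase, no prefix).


26274 = 66A2 hex

66A2


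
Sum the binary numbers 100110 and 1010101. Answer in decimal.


100110 + 1010101 = 1111011 = 123

123


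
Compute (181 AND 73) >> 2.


Step 1: 181 & 73 = 1
Step 2: 1 >> 2 = 0

0


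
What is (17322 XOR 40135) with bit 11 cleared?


Step 1: 17322 ^ 40135 = 57197
Step 2: 57197 & ~(1 << 11) = 55149

55149


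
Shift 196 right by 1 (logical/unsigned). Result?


0b11000100 >> 1 = 0b1100010 = 98

98


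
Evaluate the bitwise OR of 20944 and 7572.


0b101000111010000 | 0b1110110010100 = 0b101110111010100 = 24020

24020


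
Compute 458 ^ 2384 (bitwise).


0b111001010 ^ 0b100101010000 = 0b100010011010 = 2202

2202


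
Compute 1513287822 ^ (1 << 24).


1513287822 ^ (1 << 24) = 1513287822 ^ 16777216 = 1530065038

1530065038


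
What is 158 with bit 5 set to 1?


158 | (1 << 5) = 158 | 32 = 190

190


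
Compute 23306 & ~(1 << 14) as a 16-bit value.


23306 & ~(1 << 14) = 6922

6922


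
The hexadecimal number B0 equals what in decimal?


B0 hex = 176 decimal

176


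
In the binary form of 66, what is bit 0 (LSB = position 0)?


0b1000010, position 0 = 0

0


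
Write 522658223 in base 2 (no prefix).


522658223 = 11111001001110010000110101111 in binary

11111001001110010000110101111


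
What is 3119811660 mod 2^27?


3119811660 & 134217727 = 32803916

32803916


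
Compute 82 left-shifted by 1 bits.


0b1010010 << 1 = 0b10100100 = 164

164


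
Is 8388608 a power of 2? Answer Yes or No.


0b100000000000000000000000. Only one bit set => Yes

Yes


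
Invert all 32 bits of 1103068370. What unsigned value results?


1103068370 ^ 4294967295 = 3191898925

3191898925


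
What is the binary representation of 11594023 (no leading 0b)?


11594023 = 101100001110100100100111 in binary

101100001110100100100111


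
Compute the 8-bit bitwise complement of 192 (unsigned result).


~0b11000000 = 0b111111 = 63 (8-bit unsigned)

63


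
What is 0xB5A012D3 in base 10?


B5A012D3 hex = 3047166675 decimal

3047166675


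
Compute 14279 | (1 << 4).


14279 | (1 << 4) = 14279 | 16 = 14295

14295


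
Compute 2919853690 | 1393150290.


0b10101110000010010110111001111010 | 0b1010011000010011100100101010010 = 0b11111111000010011110111101111010 = 4278841210

4278841210


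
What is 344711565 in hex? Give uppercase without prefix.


344711565 = 148BE18D hex

148BE18D


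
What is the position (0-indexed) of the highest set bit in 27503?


0b110101101101111. Highest set bit at position 14

14


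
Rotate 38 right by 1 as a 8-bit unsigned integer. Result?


Rotate 0b100110 right by 1 (8-bit) = 0b10011 = 19

19


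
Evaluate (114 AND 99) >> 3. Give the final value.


Step 1: 114 & 99 = 98
Step 2: 98 >> 3 = 12

12


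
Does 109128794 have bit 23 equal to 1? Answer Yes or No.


0b110100000010010110001011010, bit 23 = 1. Yes

Yes


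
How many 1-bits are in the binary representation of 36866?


0b1001000000000010 has 3 set bits

3


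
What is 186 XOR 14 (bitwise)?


0b10111010 ^ 0b1110 = 0b10110100 = 180

180


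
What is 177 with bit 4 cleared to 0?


177 & ~(1 << 4) = 161

161


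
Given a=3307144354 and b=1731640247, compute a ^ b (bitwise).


3307144354 ^ 1731640247 = 2720644885

2720644885


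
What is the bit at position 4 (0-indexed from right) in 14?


0b1110, position 4 = 0

0


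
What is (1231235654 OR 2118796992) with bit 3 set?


Step 1: 1231235654 | 2118796992 = 2137747142
Step 2: 2137747142 | (1 << 3) = 2137747142 | 8 = 2137747150

2137747150


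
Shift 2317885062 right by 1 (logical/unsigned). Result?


0b10001010001010000001111010000110 >> 1 = 0b1000101000101000000111101000011 = 1158942531

1158942531


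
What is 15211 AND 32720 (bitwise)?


0b11101101101011 & 0b111111111010000 = 0b11101101000000 = 15168

15168


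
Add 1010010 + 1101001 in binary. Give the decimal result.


1010010 + 1101001 = 10111011 = 187

187


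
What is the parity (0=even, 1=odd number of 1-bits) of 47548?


0b1011100110111100 has 10 ones => parity 0

0


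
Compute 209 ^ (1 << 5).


209 ^ (1 << 5) = 209 ^ 32 = 241

241


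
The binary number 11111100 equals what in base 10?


11111100 in decimal = 252

252


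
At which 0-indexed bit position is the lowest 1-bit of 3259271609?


0b11000010010001001000100110111001. Lowest set bit at position 0

0


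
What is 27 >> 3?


0b11011 >> 3 = 0b11 = 3

3


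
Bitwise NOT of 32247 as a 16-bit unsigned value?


~0b111110111110111 = 0b1000001000001000 = 33288 (16-bit unsigned)

33288


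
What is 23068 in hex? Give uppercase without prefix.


23068 = 5A1C hex

5A1C


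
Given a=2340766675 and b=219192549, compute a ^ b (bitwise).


2340766675 ^ 219192549 = 2257968950

2257968950


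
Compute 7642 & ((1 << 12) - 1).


7642 & 4095 = 3546

3546


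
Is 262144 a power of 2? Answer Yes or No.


0b1000000000000000000. Only one bit set => Yes

Yes


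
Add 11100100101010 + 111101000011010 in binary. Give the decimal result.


11100100101010 + 111101000011010 = 1011001101000100 = 45892

45892


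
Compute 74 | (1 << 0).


74 | (1 << 0) = 74 | 1 = 75

75


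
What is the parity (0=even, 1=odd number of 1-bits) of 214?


0b11010110 has 5 ones => parity 1

1


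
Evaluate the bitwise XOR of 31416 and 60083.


0b111101010111000 ^ 0b1110101010110011 = 0b1001000000001011 = 36875

36875


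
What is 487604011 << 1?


0b11101000100000011111100101011 << 1 = 0b111010001000000111111001010110 = 975208022

975208022


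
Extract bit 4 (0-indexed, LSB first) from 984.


0b1111011000, position 4 = 1

1


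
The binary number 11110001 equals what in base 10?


11110001 in decimal = 241

241


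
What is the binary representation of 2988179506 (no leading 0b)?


2988179506 = 10110010000111000000000000110010 in binary

10110010000111000000000000110010


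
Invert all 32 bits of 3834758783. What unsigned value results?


3834758783 ^ 4294967295 = 460208512

460208512


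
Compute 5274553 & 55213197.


0b10100000111101110111001 & 0b11010010100111110010001101 = 0b10000000111100010001001 = 4225161

4225161


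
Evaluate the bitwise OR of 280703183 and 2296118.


0b10000101110110011000011001111 | 0b1000110000100100110110 = 0b10000101110110011100111111111 = 280705535

280705535


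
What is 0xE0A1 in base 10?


E0A1 hex = 57505 decimal

57505


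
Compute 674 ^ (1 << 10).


674 ^ (1 << 10) = 674 ^ 1024 = 1698

1698


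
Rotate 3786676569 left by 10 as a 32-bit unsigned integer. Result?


Rotate 0b11100001101101000001100101011001 left by 10 (32-bit) = 0b11010000011001010110011110000110 = 3496306566

3496306566


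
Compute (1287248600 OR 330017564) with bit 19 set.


Step 1: 1287248600 | 330017564 = 1606155228
Step 2: 1606155228 | (1 << 19) = 1606155228 | 524288 = 1606155228

1606155228


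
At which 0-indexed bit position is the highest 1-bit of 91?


0b1011011. Highest set bit at position 6

6


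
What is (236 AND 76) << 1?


Step 1: 236 & 76 = 76
Step 2: 76 << 1 = 152

152


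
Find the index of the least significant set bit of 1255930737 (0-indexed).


0b1001010110110111111101101110001. Lowest set bit at position 0

0


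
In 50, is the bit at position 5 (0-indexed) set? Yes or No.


0b110010, bit 5 = 1. Yes

Yes


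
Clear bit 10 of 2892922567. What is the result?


2892922567 & ~(1 << 10) = 2892921543

2892921543


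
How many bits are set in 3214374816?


0b10111111100101110111011110100000 has 20 set bits

20


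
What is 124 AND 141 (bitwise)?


0b1111100 & 0b10001101 = 0b1100 = 12

12


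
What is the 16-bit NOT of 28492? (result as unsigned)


~0b110111101001100 = 0b1001000010110011 = 37043 (16-bit unsigned)

37043


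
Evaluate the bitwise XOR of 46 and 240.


0b101110 ^ 0b11110000 = 0b11011110 = 222

222


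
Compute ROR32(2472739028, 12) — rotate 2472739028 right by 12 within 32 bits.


Rotate 0b10010011011000110000000011010100 right by 12 (32-bit) = 0b1101010010010011011000110000 = 222901808

222901808


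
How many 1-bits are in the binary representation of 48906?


0b1011111100001010 has 9 set bits

9


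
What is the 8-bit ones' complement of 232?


232 ^ 255 = 23

23


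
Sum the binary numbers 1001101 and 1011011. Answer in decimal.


1001101 + 1011011 = 10101000 = 168

168


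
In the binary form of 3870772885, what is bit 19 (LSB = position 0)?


0b11100110101101110100111010010101, position 19 = 0

0


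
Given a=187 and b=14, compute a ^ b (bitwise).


187 ^ 14 = 181

181


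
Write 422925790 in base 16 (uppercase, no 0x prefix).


422925790 = 193555DE hex

193555DE


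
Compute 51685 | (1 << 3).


51685 | (1 << 3) = 51685 | 8 = 51693

51693


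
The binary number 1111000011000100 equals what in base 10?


1111000011000100 in decimal = 61636

61636


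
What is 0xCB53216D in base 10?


CB53216D hex = 3411222893 decimal

3411222893


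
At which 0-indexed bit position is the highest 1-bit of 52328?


0b1100110001101000. Highest set bit at position 15

15


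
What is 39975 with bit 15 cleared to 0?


39975 & ~(1 << 15) = 7207

7207


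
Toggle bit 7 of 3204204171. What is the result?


3204204171 ^ (1 << 7) = 3204204171 ^ 128 = 3204204043

3204204043


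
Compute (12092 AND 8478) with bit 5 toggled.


Step 1: 12092 & 8478 = 8476
Step 2: 8476 ^ (1 << 5) = 8476 ^ 32 = 8508

8508


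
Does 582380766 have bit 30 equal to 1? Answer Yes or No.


0b100010101101100110110011011110, bit 30 = 0. No

No


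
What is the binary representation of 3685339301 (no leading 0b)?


3685339301 = 11011011101010011101000010100101 in binary

11011011101010011101000010100101


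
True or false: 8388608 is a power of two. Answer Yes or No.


0b100000000000000000000000. Only one bit set => Yes

Yes


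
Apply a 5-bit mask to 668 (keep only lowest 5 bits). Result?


668 & 31 = 28

28


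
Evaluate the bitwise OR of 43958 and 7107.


0b1010101110110110 | 0b1101111000011 = 0b1011101111110111 = 48119

48119


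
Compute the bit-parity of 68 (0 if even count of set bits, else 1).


0b1000100 has 2 ones => parity 0

0


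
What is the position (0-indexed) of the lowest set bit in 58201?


0b1110001101011001. Lowest set bit at position 0

0


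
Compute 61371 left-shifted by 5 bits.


0b1110111110111011 << 5 = 0b111011111011101100000 = 1963872

1963872


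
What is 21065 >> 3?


0b101001001001001 >> 3 = 0b101001001001 = 2633

2633


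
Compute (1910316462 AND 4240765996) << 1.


Step 1: 1910316462 & 4240765996 = 1891898412
Step 2: 1891898412 << 1 = 3783796824

3783796824


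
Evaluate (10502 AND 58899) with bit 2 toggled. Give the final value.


Step 1: 10502 & 58899 = 8194
Step 2: 8194 ^ (1 << 2) = 8194 ^ 4 = 8198

8198


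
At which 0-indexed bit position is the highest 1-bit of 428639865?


0b11001100011001000011001111001. Highest set bit at position 28

28


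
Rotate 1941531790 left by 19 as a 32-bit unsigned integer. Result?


Rotate 0b1110011101110010110110010001110 left by 19 (32-bit) = 0b1100100011100111001110111001011 = 1685298635

1685298635


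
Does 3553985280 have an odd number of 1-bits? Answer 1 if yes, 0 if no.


0b11010011110101011000001100000000 has 13 ones => parity 1

1


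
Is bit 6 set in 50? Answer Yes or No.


0b110010, bit 6 = 0. No

No


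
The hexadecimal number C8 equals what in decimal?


C8 hex = 200 decimal

200


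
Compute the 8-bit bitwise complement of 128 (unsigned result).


~0b10000000 = 0b1111111 = 127 (8-bit unsigned)

127


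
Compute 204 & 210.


0b11001100 & 0b11010010 = 0b11000000 = 192

192


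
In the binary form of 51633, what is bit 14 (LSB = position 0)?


0b1100100110110001, position 14 = 1

1


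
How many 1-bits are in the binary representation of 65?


0b1000001 has 2 set bits

2


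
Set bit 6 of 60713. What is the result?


60713 | (1 << 6) = 60713 | 64 = 60777

60777


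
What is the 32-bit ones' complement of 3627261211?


3627261211 ^ 4294967295 = 667706084

667706084


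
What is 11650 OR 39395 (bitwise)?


0b10110110000010 | 0b1001100111100011 = 0b1011110111100011 = 48611

48611


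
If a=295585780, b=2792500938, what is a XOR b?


295585780 ^ 2792500938 = 3085723966

3085723966


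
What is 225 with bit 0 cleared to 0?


225 & ~(1 << 0) = 224

224


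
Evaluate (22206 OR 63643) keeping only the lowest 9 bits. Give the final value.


Step 1: 22206 | 63643 = 65215
Step 2: 65215 & 511 = 191

191


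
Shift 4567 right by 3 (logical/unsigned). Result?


0b1000111010111 >> 3 = 0b1000111010 = 570

570


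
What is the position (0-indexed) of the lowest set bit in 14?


0b1110. Lowest set bit at position 1

1


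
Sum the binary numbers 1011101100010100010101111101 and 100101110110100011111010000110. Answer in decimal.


1011101100010100010101111101 + 100101110110100011111010000110 = 110001100010111000010000000011 = 831226883

831226883


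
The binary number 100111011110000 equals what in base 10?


100111011110000 in decimal = 20208

20208


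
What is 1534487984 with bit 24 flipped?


1534487984 ^ (1 << 24) = 1534487984 ^ 16777216 = 1517710768

1517710768


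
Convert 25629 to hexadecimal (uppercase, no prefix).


25629 = 641D hex

641D


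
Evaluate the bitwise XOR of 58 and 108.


0b111010 ^ 0b1101100 = 0b1010110 = 86

86


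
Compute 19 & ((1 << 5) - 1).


19 & 31 = 19

19


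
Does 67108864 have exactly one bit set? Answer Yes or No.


0b100000000000000000000000000. Only one bit set => Yes

Yes


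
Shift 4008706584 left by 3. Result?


0b11101110111100000000001000011000 << 3 = 0b11101110111100000000001000011000000 = 32069652672

32069652672


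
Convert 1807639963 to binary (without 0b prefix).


1807639963 = 1101011101111100110010110011011 in binary

1101011101111100110010110011011


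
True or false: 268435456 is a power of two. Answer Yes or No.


0b10000000000000000000000000000. Only one bit set => Yes

Yes


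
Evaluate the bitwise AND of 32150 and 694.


0b111110110010110 & 0b1010110110 = 0b10010110 = 150

150


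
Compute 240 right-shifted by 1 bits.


0b11110000 >> 1 = 0b1111000 = 120

120


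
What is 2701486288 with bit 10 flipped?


2701486288 ^ (1 << 10) = 2701486288 ^ 1024 = 2701487312

2701487312


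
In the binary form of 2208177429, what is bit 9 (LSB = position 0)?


0b10000011100111100001110100010101, position 9 = 0

0


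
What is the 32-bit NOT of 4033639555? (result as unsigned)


~0b11110000011011000111010010000011 = 0b1111100100111000101101111100 = 261327740 (32-bit unsigned)

261327740


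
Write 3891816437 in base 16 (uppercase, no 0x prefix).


3891816437 = E7F867F5 hex

E7F867F5


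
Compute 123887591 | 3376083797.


0b111011000100101111111100111 | 0b11001001001110101111001101010101 = 0b11001111011110101111111111110111 = 3480944631

3480944631


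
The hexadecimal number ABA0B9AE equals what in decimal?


ABA0B9AE hex = 2879437230 decimal

2879437230


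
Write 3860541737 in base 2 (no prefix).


3860541737 = 11100110000110110011000100101001 in binary

11100110000110110011000100101001


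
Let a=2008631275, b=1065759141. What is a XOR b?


2008631275 ^ 1065759141 = 1212118606

1212118606


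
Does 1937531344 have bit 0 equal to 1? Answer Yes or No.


0b1110011011111000110000111010000, bit 0 = 0. No

No


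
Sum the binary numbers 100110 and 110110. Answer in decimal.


100110 + 110110 = 1011100 = 92

92


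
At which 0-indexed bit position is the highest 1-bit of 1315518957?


0b1001110011010010011100111101101. Highest set bit at position 30

30


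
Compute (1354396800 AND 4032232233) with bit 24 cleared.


Step 1: 1354396800 & 4032232233 = 1343385600
Step 2: 1343385600 & ~(1 << 24) = 1343385600

1343385600


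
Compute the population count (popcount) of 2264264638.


0b10000110111101011110111110111110 has 22 set bits

22


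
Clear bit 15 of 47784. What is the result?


47784 & ~(1 << 15) = 15016

15016


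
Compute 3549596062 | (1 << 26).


3549596062 | (1 << 26) = 3549596062 | 67108864 = 3616704926

3616704926


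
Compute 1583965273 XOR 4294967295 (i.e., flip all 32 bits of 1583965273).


1583965273 ^ 4294967295 = 2711002022

2711002022


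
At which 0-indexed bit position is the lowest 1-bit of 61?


0b111101. Lowest set bit at position 0

0


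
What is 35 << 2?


0b100011 << 2 = 0b10001100 = 140

140


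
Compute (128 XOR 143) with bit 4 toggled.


Step 1: 128 ^ 143 = 15
Step 2: 15 ^ (1 << 4) = 15 ^ 16 = 31

31


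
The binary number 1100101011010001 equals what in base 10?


1100101011010001 in decimal = 51921

51921


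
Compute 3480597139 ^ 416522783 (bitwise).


0b11001111011101011011001010010011 ^ 0b11000110100111010001000011111 = 0b11010111101001100001000010001100 = 3617984652

3617984652


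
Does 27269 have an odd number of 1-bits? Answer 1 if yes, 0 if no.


0b110101010000101 has 7 ones => parity 1

1


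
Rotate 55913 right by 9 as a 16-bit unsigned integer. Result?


Rotate 0b1101101001101001 right by 9 (16-bit) = 0b11010011101101 = 13549

13549


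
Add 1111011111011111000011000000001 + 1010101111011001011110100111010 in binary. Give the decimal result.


1111011111011111000011000000001 + 1010101111011001011110100111010 = 11010001110111000100001100111011 = 3520873275

3520873275


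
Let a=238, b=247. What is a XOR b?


238 ^ 247 = 25

25


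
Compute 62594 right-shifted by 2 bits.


0b1111010010000010 >> 2 = 0b11110100100000 = 15648

15648


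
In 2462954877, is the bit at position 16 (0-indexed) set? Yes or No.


0b10010010110011011011010101111101, bit 16 = 1. Yes

Yes


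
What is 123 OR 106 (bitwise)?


0b1111011 | 0b1101010 = 0b1111011 = 123

123


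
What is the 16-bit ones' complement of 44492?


44492 ^ 65535 = 21043

21043


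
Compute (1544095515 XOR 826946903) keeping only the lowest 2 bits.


Step 1: 1544095515 ^ 826946903 = 1833120332
Step 2: 1833120332 & 3 = 0

0


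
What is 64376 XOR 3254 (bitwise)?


0b1111101101111000 ^ 0b110010110110 = 0b1111011111001110 = 63438

63438


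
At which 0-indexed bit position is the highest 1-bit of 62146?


0b1111001011000010. Highest set bit at position 15

15


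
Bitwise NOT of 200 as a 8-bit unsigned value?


~0b11001000 = 0b110111 = 55 (8-bit unsigned)

55


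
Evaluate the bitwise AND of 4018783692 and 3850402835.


0b11101111100010011100010111001100 & 0b11100101100000000111110000010011 = 0b11100101100000000100010000000000 = 3850388480

3850388480


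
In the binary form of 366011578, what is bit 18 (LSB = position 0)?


0b10101110100001110010010111010, position 18 = 0

0


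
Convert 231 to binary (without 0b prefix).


231 = 11100111 in binary

11100111


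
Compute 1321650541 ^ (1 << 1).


1321650541 ^ (1 << 1) = 1321650541 ^ 2 = 1321650543

1321650543


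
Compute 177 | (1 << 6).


177 | (1 << 6) = 177 | 64 = 241

241


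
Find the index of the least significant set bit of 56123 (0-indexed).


0b1101101100111011. Lowest set bit at position 0

0


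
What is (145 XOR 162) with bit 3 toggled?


Step 1: 145 ^ 162 = 51
Step 2: 51 ^ (1 << 3) = 51 ^ 8 = 59

59


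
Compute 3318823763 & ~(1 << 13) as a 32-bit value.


3318823763 & ~(1 << 13) = 3318815571

3318815571


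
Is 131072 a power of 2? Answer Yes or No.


0b100000000000000000. Only one bit set => Yes

Yes


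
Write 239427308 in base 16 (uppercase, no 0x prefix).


239427308 = E455EEC hex

E455EEC


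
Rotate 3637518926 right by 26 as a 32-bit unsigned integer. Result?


Rotate 0b11011000110100000010001001001110 right by 26 (32-bit) = 0b110100000010001001001110110110 = 872977334

872977334


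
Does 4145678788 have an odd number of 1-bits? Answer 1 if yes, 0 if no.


0b11110111000110100000100111000100 has 15 ones => parity 1

1


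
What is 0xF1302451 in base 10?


F1302451 hex = 4046464081 decimal

4046464081


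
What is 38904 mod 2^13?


38904 & 8191 = 6136

6136


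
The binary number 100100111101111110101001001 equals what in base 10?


100100111101111110101001001 in decimal = 77528393

77528393


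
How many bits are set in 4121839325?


0b11110101101011100100011011011101 has 20 set bits

20


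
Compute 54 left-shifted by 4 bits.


0b110110 << 4 = 0b1101100000 = 864

864


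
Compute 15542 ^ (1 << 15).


15542 ^ (1 << 15) = 15542 ^ 32768 = 48310

48310


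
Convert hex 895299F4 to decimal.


895299F4 hex = 2303891956 decimal

2303891956


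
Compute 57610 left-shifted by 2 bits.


0b1110000100001010 << 2 = 0b111000010000101000 = 230440

230440


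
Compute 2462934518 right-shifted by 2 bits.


0b10010010110011010110010111110110 >> 2 = 0b100100101100110101100101111101 = 615733629

615733629


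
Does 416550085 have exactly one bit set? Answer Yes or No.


0b11000110101000000110011000101. Multiple bits set => No

No


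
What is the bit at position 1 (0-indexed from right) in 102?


0b1100110, position 1 = 1

1


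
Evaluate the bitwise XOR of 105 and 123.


0b1101001 ^ 0b1111011 = 0b10010 = 18

18


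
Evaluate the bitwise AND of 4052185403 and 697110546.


0b11110001100001110111000100111011 & 0b101001100011010001000000010010 = 0b100001100001010001000000010010 = 562368530

562368530


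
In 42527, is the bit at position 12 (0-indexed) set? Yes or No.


0b1010011000011111, bit 12 = 0. No

No


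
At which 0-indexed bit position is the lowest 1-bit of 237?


0b11101101. Lowest set bit at position 0

0


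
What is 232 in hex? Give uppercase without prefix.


232 = E8 hex

E8


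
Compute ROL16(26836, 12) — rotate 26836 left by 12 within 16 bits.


Rotate 0b110100011010100 left by 12 (16-bit) = 0b100011010001101 = 18061

18061


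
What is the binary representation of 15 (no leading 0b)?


15 = 1111 in binary

1111


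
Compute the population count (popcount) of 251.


0b11111011 has 7 set bits

7


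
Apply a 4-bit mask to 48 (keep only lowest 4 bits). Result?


48 & 15 = 0

0


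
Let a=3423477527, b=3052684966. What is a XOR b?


3423477527 ^ 3052684966 = 2046450097

2046450097


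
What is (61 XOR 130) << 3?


Step 1: 61 ^ 130 = 191
Step 2: 191 << 3 = 1528

1528


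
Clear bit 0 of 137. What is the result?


137 & ~(1 << 0) = 136

136


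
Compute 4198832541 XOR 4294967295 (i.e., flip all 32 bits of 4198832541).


4198832541 ^ 4294967295 = 96134754

96134754


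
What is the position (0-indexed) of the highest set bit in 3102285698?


0b10111000111010010001111110000010. Highest set bit at position 31

31


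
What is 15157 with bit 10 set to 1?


15157 | (1 << 10) = 15157 | 1024 = 16181

16181


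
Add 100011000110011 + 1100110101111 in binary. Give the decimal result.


100011000110011 + 1100110101111 = 101111111100010 = 24546

24546


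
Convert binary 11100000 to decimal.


11100000 in decimal = 224

224


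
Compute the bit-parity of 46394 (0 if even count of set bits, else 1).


0b1011010100111010 has 9 ones => parity 1

1


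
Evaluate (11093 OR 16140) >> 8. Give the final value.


Step 1: 11093 | 16140 = 16221
Step 2: 16221 >> 8 = 63

63


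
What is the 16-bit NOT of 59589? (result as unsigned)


~0b1110100011000101 = 0b1011100111010 = 5946 (16-bit unsigned)

5946


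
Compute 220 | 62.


0b11011100 | 0b111110 = 0b11111110 = 254

254


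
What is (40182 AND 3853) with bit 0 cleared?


Step 1: 40182 & 3853 = 3076
Step 2: 3076 & ~(1 << 0) = 3076

3076


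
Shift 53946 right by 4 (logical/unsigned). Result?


0b1101001010111010 >> 4 = 0b110100101011 = 3371

3371


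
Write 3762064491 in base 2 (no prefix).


3762064491 = 11100000001111001000110001101011 in binary

11100000001111001000110001101011


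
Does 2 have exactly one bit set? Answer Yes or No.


0b10. Only one bit set => Yes

Yes


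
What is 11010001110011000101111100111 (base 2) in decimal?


11010001110011000101111100111 in decimal = 439978983

439978983


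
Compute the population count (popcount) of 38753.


0b1001011101100001 has 8 set bits

8


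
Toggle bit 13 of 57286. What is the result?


57286 ^ (1 << 13) = 57286 ^ 8192 = 65478

65478


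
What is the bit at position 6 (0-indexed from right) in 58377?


0b1110010000001001, position 6 = 0

0


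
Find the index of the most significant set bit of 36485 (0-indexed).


0b1000111010000101. Highest set bit at position 15

15


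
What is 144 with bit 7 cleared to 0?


144 & ~(1 << 7) = 16

16


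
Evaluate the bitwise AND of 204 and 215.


0b11001100 & 0b11010111 = 0b11000100 = 196

196


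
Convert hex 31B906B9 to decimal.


31B906B9 hex = 834209465 decimal

834209465


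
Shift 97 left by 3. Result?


0b1100001 << 3 = 0b1100001000 = 776

776


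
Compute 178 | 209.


0b10110010 | 0b11010001 = 0b11110011 = 243

243


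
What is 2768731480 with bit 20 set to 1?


2768731480 | (1 << 20) = 2768731480 | 1048576 = 2769780056

2769780056


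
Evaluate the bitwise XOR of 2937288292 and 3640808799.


0b10101111000100110111011001100100 ^ 0b11011001000000100101010101011111 = 0b1110110000100010010001100111011 = 1980834619

1980834619


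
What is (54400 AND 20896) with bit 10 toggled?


Step 1: 54400 & 20896 = 20608
Step 2: 20608 ^ (1 << 10) = 20608 ^ 1024 = 21632

21632


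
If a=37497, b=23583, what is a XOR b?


37497 ^ 23583 = 52838

52838


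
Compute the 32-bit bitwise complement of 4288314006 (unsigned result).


~0b11111111100110100111101010010110 = 0b11001011000010101101001 = 6653289 (32-bit unsigned)

6653289


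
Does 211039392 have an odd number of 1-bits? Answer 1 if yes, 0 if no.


0b1100100101000011010010100000 has 10 ones => parity 0

0


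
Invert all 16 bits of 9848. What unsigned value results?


9848 ^ 65535 = 55687

55687


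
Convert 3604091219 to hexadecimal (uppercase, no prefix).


3604091219 = D6D21153 hex

D6D21153


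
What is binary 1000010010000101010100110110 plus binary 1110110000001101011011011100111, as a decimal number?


1000010010000101010100110110 + 1110110000001101011011011100111 = 1111110010011110000110000011101 = 2119109661

2119109661


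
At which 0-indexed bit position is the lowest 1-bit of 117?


0b1110101. Lowest set bit at position 0

0


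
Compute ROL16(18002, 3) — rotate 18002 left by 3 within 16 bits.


Rotate 0b100011001010010 left by 3 (16-bit) = 0b11001010010010 = 12946

12946


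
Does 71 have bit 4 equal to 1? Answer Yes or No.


0b1000111, bit 4 = 0. No

No


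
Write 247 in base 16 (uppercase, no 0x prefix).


247 = F7 hex

F7


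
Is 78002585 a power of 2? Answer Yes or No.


0b100101001100011100110011001. Multiple bits set => No

No


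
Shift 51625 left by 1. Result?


0b1100100110101001 << 1 = 0b11001001101010010 = 103250

103250


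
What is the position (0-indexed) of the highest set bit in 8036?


0b1111101100100. Highest set bit at position 12

12


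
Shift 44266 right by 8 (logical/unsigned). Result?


0b1010110011101010 >> 8 = 0b10101100 = 172

172


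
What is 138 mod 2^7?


138 & 127 = 10

10


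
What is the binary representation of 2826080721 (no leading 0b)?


2826080721 = 10101000011100101001000111010001 in binary

10101000011100101001000111010001


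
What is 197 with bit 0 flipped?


197 ^ (1 << 0) = 197 ^ 1 = 196

196


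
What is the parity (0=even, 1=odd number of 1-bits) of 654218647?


0b100110111111101001010110010111 has 19 ones => parity 1

1


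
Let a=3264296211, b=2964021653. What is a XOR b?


3264296211 ^ 2964021653 = 1916425350

1916425350


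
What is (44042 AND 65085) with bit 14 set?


Step 1: 44042 & 65085 = 44040
Step 2: 44040 | (1 << 14) = 44040 | 16384 = 60424

60424


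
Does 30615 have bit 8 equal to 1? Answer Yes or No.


0b111011110010111, bit 8 = 1. Yes

Yes


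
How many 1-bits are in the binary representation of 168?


0b10101000 has 3 set bits

3


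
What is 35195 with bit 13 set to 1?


35195 | (1 << 13) = 35195 | 8192 = 43387

43387


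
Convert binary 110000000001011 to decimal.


110000000001011 in decimal = 24587

24587


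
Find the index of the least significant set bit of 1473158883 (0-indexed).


0b1010111110011101001111011100011. Lowest set bit at position 0

0


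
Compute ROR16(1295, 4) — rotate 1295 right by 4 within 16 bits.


Rotate 0b10100001111 right by 4 (16-bit) = 0b1111000001010000 = 61520

61520


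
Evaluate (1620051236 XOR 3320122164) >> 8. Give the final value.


Step 1: 1620051236 ^ 3320122164 = 2775911952
Step 2: 2775911952 >> 8 = 10843406

10843406


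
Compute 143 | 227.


0b10001111 | 0b11100011 = 0b11101111 = 239

239


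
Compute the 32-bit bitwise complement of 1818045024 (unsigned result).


~0b1101100010111010010101001100000 = 0b10010011101000101101010110011111 = 2476922271 (32-bit unsigned)

2476922271


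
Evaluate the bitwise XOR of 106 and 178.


0b1101010 ^ 0b10110010 = 0b11011000 = 216

216


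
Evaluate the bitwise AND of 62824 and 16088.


0b1111010101101000 & 0b11111011011000 = 0b11010001001000 = 13384

13384


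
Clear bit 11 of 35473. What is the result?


35473 & ~(1 << 11) = 33425

33425


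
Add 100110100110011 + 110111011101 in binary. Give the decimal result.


100110100110011 + 110111011101 = 101101100010000 = 23312

23312


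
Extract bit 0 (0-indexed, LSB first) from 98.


0b1100010, position 0 = 0

0


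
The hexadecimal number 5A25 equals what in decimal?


5A25 hex = 23077 decimal

23077


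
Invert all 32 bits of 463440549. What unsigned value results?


463440549 ^ 4294967295 = 3831526746

3831526746


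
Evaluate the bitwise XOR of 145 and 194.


0b10010001 ^ 0b11000010 = 0b1010011 = 83

83


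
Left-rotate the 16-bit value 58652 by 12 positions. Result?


Rotate 0b1110010100011100 left by 12 (16-bit) = 0b1100111001010001 = 52817

52817


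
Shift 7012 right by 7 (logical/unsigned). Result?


0b1101101100100 >> 7 = 0b110110 = 54

54


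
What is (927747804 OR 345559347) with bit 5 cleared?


Step 1: 927747804 | 345559347 = 937222143
Step 2: 937222143 & ~(1 << 5) = 937222111

937222111
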